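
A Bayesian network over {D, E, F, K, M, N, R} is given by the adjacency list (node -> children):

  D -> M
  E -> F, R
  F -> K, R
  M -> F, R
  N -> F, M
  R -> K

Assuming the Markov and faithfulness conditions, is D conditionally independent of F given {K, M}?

5 paths connect D and F; each must be blocked for d-separation to hold:
Path 1: D → M → R → K ← F
  M is a chain here and M is conditioned on, so the path is blocked at M.
Path 2: D → M → R ← F
  M is a chain here and M is conditioned on, so the path is blocked at M.
Path 3: D → M → R ← E → F
  M is a chain here and M is conditioned on, so the path is blocked at M.
Path 4: D → M ← N → F
  M is a collider and M is conditioned on, which opens it; N is a fork and N is not conditioned on — no node blocks this path, so it is active.
Path 5: D → M → F
  M is a chain here and M is conditioned on, so the path is blocked at M.
At least one path is unblocked, so d-separation fails.

No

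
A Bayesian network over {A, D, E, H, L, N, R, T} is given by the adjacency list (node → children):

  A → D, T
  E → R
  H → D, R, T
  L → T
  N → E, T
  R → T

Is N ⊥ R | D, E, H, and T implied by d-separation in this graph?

No

4 paths connect N and R; each must be blocked for d-separation to hold:
Path 1: N → E → R
  E is a chain here and E is conditioned on, so the path is blocked at E.
Path 2: N → T ← H → R
  H is a fork here and H is conditioned on, so the path is blocked at H.
Path 3: N → T ← R
  T is a collider and T is conditioned on, which opens it — no node blocks this path, so it is active.
Path 4: N → T ← A → D ← H → R
  H is a fork here and H is conditioned on, so the path is blocked at H.
At least one path is unblocked, so d-separation fails.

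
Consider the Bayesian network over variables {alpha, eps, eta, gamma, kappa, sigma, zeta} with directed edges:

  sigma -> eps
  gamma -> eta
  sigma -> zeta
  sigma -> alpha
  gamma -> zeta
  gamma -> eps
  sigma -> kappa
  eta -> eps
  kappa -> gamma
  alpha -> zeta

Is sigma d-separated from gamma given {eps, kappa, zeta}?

No

There are 5 undirected paths between sigma and gamma; checking each against the conditioning set {eps, kappa, zeta}:
Path 1: sigma → alpha → zeta ← gamma
  alpha is a chain and alpha is not conditioned on; zeta is a collider and zeta is conditioned on, which opens it — no node blocks this path, so it is active.
Path 2: sigma → eps ← gamma
  eps is a collider and eps is conditioned on, which opens it — no node blocks this path, so it is active.
Path 3: sigma → eps ← eta ← gamma
  eps is a collider and eps is conditioned on, which opens it; eta is a chain and eta is not conditioned on — no node blocks this path, so it is active.
Path 4: sigma → zeta ← gamma
  zeta is a collider and zeta is conditioned on, which opens it — no node blocks this path, so it is active.
Path 5: sigma → kappa → gamma
  kappa is a chain here and kappa is conditioned on, so the path is blocked at kappa.
Because an active path exists, sigma and gamma are not d-separated.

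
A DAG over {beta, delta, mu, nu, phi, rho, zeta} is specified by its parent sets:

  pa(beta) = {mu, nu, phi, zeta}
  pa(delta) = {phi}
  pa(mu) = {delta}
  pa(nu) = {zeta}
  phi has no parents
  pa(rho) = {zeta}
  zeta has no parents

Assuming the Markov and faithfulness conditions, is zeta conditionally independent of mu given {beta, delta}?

Enumerating the 4 paths from zeta to mu and testing each for blocking by {beta, delta}:
  1. zeta → nu → beta ← phi → delta → mu — nu:chain[open]; beta:collider[open]; phi:fork[open]; delta:chain[blocks] ⇒ blocked
  2. zeta → nu → beta ← mu — nu:chain[open]; beta:collider[open] ⇒ active
  3. zeta → beta ← phi → delta → mu — beta:collider[open]; phi:fork[open]; delta:chain[blocks] ⇒ blocked
  4. zeta → beta ← mu — beta:collider[open] ⇒ active
Since the path zeta → nu → beta ← mu is active, zeta and mu are not d-separated given {beta, delta}.

No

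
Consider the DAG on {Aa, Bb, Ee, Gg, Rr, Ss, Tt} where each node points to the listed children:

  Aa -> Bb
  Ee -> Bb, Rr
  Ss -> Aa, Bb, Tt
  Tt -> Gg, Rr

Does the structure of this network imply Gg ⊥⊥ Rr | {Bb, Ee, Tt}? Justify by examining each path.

Enumerating the 3 paths from Gg to Rr and testing each for blocking by {Bb, Ee, Tt}:
Path 1: Gg ← Tt ← Ss → Aa → Bb ← Ee → Rr
  Tt is a chain here and Tt is conditioned on, so the path is blocked at Tt.
Path 2: Gg ← Tt ← Ss → Bb ← Ee → Rr
  Tt is a chain here and Tt is conditioned on, so the path is blocked at Tt.
Path 3: Gg ← Tt → Rr
  Tt is a fork here and Tt is conditioned on, so the path is blocked at Tt.
Every path is blocked, so Gg and Rr are d-separated given {Bb, Ee, Tt}.

Yes — Gg and Rr are d-separated given {Bb, Ee, Tt}.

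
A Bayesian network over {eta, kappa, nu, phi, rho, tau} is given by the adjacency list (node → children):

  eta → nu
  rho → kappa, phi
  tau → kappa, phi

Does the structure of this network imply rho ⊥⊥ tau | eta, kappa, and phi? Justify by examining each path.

Enumerating the 2 paths from rho to tau and testing each for blocking by {eta, kappa, phi}:
  1. rho → phi ← tau — phi:collider[open] ⇒ active
  2. rho → kappa ← tau — kappa:collider[open] ⇒ active
At least one path is unblocked, so d-separation fails.

No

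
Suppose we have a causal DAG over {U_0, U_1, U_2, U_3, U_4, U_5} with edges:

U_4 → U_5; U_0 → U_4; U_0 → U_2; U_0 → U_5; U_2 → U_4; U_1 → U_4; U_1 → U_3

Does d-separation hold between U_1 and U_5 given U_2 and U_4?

There are 3 undirected paths between U_1 and U_5; checking each against the conditioning set {U_2, U_4}:
Path 1: U_1 → U_4 ← U_0 → U_5
  U_4 is a collider and U_4 is conditioned on, which opens it; U_0 is a fork and U_0 is not conditioned on — no node blocks this path, so it is active.
Path 2: U_1 → U_4 ← U_2 ← U_0 → U_5
  U_2 is a chain here and U_2 is conditioned on, so the path is blocked at U_2.
Path 3: U_1 → U_4 → U_5
  U_4 is a chain here and U_4 is conditioned on, so the path is blocked at U_4.
Since the path U_1 → U_4 ← U_0 → U_5 is active, U_1 and U_5 are not d-separated given {U_2, U_4}.

No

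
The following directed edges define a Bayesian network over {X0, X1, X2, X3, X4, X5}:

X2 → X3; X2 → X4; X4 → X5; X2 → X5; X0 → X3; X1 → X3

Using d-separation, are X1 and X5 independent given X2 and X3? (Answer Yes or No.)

Yes — X1 and X5 are d-separated given {X2, X3}.

2 paths connect X1 and X5; each must be blocked for d-separation to hold:
Path 1: X1 → X3 ← X2 → X5
  X2 is a fork here and X2 is conditioned on, so the path is blocked at X2.
Path 2: X1 → X3 ← X2 → X4 → X5
  X2 is a fork here and X2 is conditioned on, so the path is blocked at X2.
Since every path is blocked, d-separation holds.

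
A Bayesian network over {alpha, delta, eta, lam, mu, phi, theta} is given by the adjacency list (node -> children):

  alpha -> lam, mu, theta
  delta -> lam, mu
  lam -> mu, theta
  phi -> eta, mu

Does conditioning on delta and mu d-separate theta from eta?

No

There are 6 undirected paths between theta and eta; checking each against the conditioning set {delta, mu}:
  1. theta ← lam ← delta → mu ← phi → eta — lam:chain[open]; delta:fork[blocks]; mu:collider[open]; phi:fork[open] ⇒ blocked
  2. theta ← lam → mu ← phi → eta — lam:fork[open]; mu:collider[open]; phi:fork[open] ⇒ active
  3. theta ← lam ← alpha → mu ← phi → eta — lam:chain[open]; alpha:fork[open]; mu:collider[open]; phi:fork[open] ⇒ active
  4. theta ← alpha → mu ← phi → eta — alpha:fork[open]; mu:collider[open]; phi:fork[open] ⇒ active
  5. theta ← alpha → lam ← delta → mu ← phi → eta — alpha:fork[open]; lam:collider[open]; delta:fork[blocks]; mu:collider[open]; phi:fork[open] ⇒ blocked
  6. theta ← alpha → lam → mu ← phi → eta — alpha:fork[open]; lam:chain[open]; mu:collider[open]; phi:fork[open] ⇒ active
Since the path theta ← lam → mu ← phi → eta is active, theta and eta are not d-separated given {delta, mu}.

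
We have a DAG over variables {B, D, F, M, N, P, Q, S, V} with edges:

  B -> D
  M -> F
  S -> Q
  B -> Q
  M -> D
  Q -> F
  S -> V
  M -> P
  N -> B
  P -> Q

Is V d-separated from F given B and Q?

We examine all 3 paths between V and F:
Path 1: V ← S → Q ← P ← M → F
  S is a fork and S is not conditioned on; Q is a collider and Q is conditioned on, which opens it; P is a chain and P is not conditioned on; M is a fork and M is not conditioned on — no node blocks this path, so it is active.
Path 2: V ← S → Q ← B → D ← M → F
  B is a fork here and B is conditioned on, so the path is blocked at B.
Path 3: V ← S → Q → F
  Q is a chain here and Q is conditioned on, so the path is blocked at Q.
At least one path is unblocked, so d-separation fails.

No — V and F are not d-separated given {B, Q}.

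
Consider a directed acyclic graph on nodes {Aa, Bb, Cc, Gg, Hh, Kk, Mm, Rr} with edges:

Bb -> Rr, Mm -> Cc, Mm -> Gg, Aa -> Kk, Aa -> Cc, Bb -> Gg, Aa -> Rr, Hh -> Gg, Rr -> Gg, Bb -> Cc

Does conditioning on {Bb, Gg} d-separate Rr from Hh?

No

There are 5 undirected paths between Rr and Hh; checking each against the conditioning set {Bb, Gg}:
  1. Rr → Gg ← Hh — Gg:collider[open] ⇒ active
  2. Rr ← Bb → Gg ← Hh — Bb:fork[blocks]; Gg:collider[open] ⇒ blocked
  3. Rr ← Bb → Cc ← Mm → Gg ← Hh — Bb:fork[blocks]; Cc:collider[blocks]; Mm:fork[open]; Gg:collider[open] ⇒ blocked
  4. Rr ← Aa → Cc ← Mm → Gg ← Hh — Aa:fork[open]; Cc:collider[blocks]; Mm:fork[open]; Gg:collider[open] ⇒ blocked
  5. Rr ← Aa → Cc ← Bb → Gg ← Hh — Aa:fork[open]; Cc:collider[blocks]; Bb:fork[blocks]; Gg:collider[open] ⇒ blocked
Because an active path exists, Rr and Hh are not d-separated.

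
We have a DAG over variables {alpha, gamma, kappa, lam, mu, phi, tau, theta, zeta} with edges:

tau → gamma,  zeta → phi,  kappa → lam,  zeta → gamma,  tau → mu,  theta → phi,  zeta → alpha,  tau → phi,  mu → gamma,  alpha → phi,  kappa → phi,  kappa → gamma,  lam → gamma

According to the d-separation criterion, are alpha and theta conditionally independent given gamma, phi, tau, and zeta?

6 paths connect alpha and theta; each must be blocked for d-separation to hold:
Path 1: alpha → phi ← theta
  phi is a collider and phi is conditioned on, which opens it — no node blocks this path, so it is active.
Path 2: alpha ← zeta → gamma ← mu ← tau → phi ← theta
  zeta is a fork here and zeta is conditioned on, so the path is blocked at zeta.
Path 3: alpha ← zeta → gamma ← tau → phi ← theta
  zeta is a fork here and zeta is conditioned on, so the path is blocked at zeta.
Path 4: alpha ← zeta → gamma ← kappa → phi ← theta
  zeta is a fork here and zeta is conditioned on, so the path is blocked at zeta.
Path 5: alpha ← zeta → gamma ← lam ← kappa → phi ← theta
  zeta is a fork here and zeta is conditioned on, so the path is blocked at zeta.
Path 6: alpha ← zeta → phi ← theta
  zeta is a fork here and zeta is conditioned on, so the path is blocked at zeta.
Since the path alpha → phi ← theta is active, alpha and theta are not d-separated given {gamma, phi, tau, zeta}.

No — alpha and theta are not d-separated given {gamma, phi, tau, zeta}.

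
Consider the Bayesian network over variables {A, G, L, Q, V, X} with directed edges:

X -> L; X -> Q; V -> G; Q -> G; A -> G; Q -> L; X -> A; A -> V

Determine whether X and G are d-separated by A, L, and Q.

We examine all 4 paths between X and G:
  1. X → Q → G — Q:chain[blocks] ⇒ blocked
  2. X → A → G — A:chain[blocks] ⇒ blocked
  3. X → A → V → G — A:chain[blocks]; V:chain[open] ⇒ blocked
  4. X → L ← Q → G — L:collider[open]; Q:fork[blocks] ⇒ blocked
Every path is blocked, so X and G are d-separated given {A, L, Q}.

Yes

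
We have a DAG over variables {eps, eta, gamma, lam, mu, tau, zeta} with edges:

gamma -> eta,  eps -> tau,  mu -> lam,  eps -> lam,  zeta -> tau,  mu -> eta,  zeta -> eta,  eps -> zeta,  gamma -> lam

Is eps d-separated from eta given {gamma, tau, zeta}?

Yes

There are 4 undirected paths between eps and eta; checking each against the conditioning set {gamma, tau, zeta}:
Path 1: eps → lam ← gamma → eta
  lam is a collider here and neither lam nor any of its descendants is conditioned on, so the collider stays closed — the path is blocked at lam.
Path 2: eps → lam ← mu → eta
  lam is a collider here and neither lam nor any of its descendants is conditioned on, so the collider stays closed — the path is blocked at lam.
Path 3: eps → zeta → eta
  zeta is a chain here and zeta is conditioned on, so the path is blocked at zeta.
Path 4: eps → tau ← zeta → eta
  zeta is a fork here and zeta is conditioned on, so the path is blocked at zeta.
All paths are blocked; eps ⊥ eta | {gamma, tau, zeta} holds.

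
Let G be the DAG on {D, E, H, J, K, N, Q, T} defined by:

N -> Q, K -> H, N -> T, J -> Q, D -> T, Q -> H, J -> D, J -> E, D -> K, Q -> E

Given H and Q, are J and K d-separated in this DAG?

There are 6 undirected paths between J and K; checking each against the conditioning set {H, Q}:
Path 1: J → E ← Q → H ← K
  E is a collider here and neither E nor any of its descendants is conditioned on, so the collider stays closed — the path is blocked at E.
Path 2: J → E ← Q ← N → T ← D → K
  E is a collider here and neither E nor any of its descendants is conditioned on, so the collider stays closed — the path is blocked at E.
Path 3: J → Q → H ← K
  Q is a chain here and Q is conditioned on, so the path is blocked at Q.
Path 4: J → Q ← N → T ← D → K
  T is a collider here and neither T nor any of its descendants is conditioned on, so the collider stays closed — the path is blocked at T.
Path 5: J → D → K
  D is a chain and D is not conditioned on — no node blocks this path, so it is active.
Path 6: J → D → T ← N → Q → H ← K
  T is a collider here and neither T nor any of its descendants is conditioned on, so the collider stays closed — the path is blocked at T.
At least one path is unblocked, so d-separation fails.

No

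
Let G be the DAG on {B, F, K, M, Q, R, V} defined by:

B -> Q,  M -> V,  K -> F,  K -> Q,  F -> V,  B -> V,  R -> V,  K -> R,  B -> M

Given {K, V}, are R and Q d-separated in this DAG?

There are 6 undirected paths between R and Q; checking each against the conditioning set {K, V}:
Path 1: R ← K → F → V ← M ← B → Q
  K is a fork here and K is conditioned on, so the path is blocked at K.
Path 2: R ← K → F → V ← B → Q
  K is a fork here and K is conditioned on, so the path is blocked at K.
Path 3: R ← K → Q
  K is a fork here and K is conditioned on, so the path is blocked at K.
Path 4: R → V ← M ← B → Q
  V is a collider and V is conditioned on, which opens it; M is a chain and M is not conditioned on; B is a fork and B is not conditioned on — no node blocks this path, so it is active.
Path 5: R → V ← B → Q
  V is a collider and V is conditioned on, which opens it; B is a fork and B is not conditioned on — no node blocks this path, so it is active.
Path 6: R → V ← F ← K → Q
  K is a fork here and K is conditioned on, so the path is blocked at K.
Because an active path exists, R and Q are not d-separated.

No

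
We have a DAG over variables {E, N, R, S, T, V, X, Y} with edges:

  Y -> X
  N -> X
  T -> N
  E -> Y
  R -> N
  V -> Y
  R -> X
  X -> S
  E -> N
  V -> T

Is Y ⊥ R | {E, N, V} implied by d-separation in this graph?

Enumerating the 6 paths from Y to R and testing each for blocking by {E, N, V}:
  1. Y ← E → N ← R — E:fork[blocks]; N:collider[open] ⇒ blocked
  2. Y ← E → N → X ← R — E:fork[blocks]; N:chain[blocks]; X:collider[blocks] ⇒ blocked
  3. Y ← V → T → N ← R — V:fork[blocks]; T:chain[open]; N:collider[open] ⇒ blocked
  4. Y ← V → T → N → X ← R — V:fork[blocks]; T:chain[open]; N:chain[blocks]; X:collider[blocks] ⇒ blocked
  5. Y → X ← R — X:collider[blocks] ⇒ blocked
  6. Y → X ← N ← R — X:collider[blocks]; N:chain[blocks] ⇒ blocked
Since every path is blocked, d-separation holds.

Yes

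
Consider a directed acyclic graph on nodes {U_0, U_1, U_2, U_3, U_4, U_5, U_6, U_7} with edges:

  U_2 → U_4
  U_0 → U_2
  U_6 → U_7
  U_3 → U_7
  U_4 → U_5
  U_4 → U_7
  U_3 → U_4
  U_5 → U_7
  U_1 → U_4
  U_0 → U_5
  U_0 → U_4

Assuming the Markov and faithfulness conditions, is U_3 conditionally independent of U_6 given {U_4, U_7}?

No

5 paths connect U_3 and U_6; each must be blocked for d-separation to hold:
Path 1: U_3 → U_4 ← U_0 → U_5 → U_7 ← U_6
  U_4 is a collider and U_4 is conditioned on, which opens it; U_0 is a fork and U_0 is not conditioned on; U_5 is a chain and U_5 is not conditioned on; U_7 is a collider and U_7 is conditioned on, which opens it — no node blocks this path, so it is active.
Path 2: U_3 → U_4 → U_7 ← U_6
  U_4 is a chain here and U_4 is conditioned on, so the path is blocked at U_4.
Path 3: U_3 → U_4 → U_5 → U_7 ← U_6
  U_4 is a chain here and U_4 is conditioned on, so the path is blocked at U_4.
Path 4: U_3 → U_4 ← U_2 ← U_0 → U_5 → U_7 ← U_6
  U_4 is a collider and U_4 is conditioned on, which opens it; U_2 is a chain and U_2 is not conditioned on; U_0 is a fork and U_0 is not conditioned on; U_5 is a chain and U_5 is not conditioned on; U_7 is a collider and U_7 is conditioned on, which opens it — no node blocks this path, so it is active.
Path 5: U_3 → U_7 ← U_6
  U_7 is a collider and U_7 is conditioned on, which opens it — no node blocks this path, so it is active.
Because an active path exists, U_3 and U_6 are not d-separated.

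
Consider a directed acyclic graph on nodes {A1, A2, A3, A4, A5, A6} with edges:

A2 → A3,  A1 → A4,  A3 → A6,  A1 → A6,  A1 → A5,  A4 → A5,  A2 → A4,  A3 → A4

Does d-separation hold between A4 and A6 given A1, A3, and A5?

Yes

We examine all 4 paths between A4 and A6:
  1. A4 ← A3 → A6 — A3:fork[blocks] ⇒ blocked
  2. A4 ← A2 → A3 → A6 — A2:fork[open]; A3:chain[blocks] ⇒ blocked
  3. A4 ← A1 → A6 — A1:fork[blocks] ⇒ blocked
  4. A4 → A5 ← A1 → A6 — A5:collider[open]; A1:fork[blocks] ⇒ blocked
Every path is blocked, so A4 and A6 are d-separated given {A1, A3, A5}.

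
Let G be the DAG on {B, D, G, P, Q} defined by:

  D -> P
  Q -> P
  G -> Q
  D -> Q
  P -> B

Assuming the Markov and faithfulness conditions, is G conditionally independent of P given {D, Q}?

Yes

Enumerating the 2 paths from G to P and testing each for blocking by {D, Q}:
Path 1: G → Q ← D → P
  D is a fork here and D is conditioned on, so the path is blocked at D.
Path 2: G → Q → P
  Q is a chain here and Q is conditioned on, so the path is blocked at Q.
All paths are blocked; G ⊥ P | {D, Q} holds.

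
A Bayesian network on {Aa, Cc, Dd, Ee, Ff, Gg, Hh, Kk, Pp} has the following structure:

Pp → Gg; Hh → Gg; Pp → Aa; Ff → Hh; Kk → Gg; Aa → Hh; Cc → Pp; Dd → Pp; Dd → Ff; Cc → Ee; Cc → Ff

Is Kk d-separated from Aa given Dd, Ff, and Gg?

6 paths connect Kk and Aa; each must be blocked for d-separation to hold:
Path 1: Kk → Gg ← Pp ← Dd → Ff → Hh ← Aa
  Dd is a fork here and Dd is conditioned on, so the path is blocked at Dd.
Path 2: Kk → Gg ← Pp ← Cc → Ff → Hh ← Aa
  Ff is a chain here and Ff is conditioned on, so the path is blocked at Ff.
Path 3: Kk → Gg ← Pp → Aa
  Gg is a collider and Gg is conditioned on, which opens it; Pp is a fork and Pp is not conditioned on — no node blocks this path, so it is active.
Path 4: Kk → Gg ← Hh ← Ff ← Dd → Pp → Aa
  Ff is a chain here and Ff is conditioned on, so the path is blocked at Ff.
Path 5: Kk → Gg ← Hh ← Ff ← Cc → Pp → Aa
  Ff is a chain here and Ff is conditioned on, so the path is blocked at Ff.
Path 6: Kk → Gg ← Hh ← Aa
  Gg is a collider and Gg is conditioned on, which opens it; Hh is a chain and Hh is not conditioned on — no node blocks this path, so it is active.
Because an active path exists, Kk and Aa are not d-separated.

No — Kk and Aa are not d-separated given {Dd, Ff, Gg}.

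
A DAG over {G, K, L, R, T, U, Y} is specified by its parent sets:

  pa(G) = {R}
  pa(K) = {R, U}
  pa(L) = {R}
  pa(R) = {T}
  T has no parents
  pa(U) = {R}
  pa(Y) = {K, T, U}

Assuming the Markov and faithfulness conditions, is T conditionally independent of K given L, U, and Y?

Enumerating the 6 paths from T to K and testing each for blocking by {L, U, Y}:
Path 1: T → R → U → Y ← K
  U is a chain here and U is conditioned on, so the path is blocked at U.
Path 2: T → R → U → K
  U is a chain here and U is conditioned on, so the path is blocked at U.
Path 3: T → R → K
  R is a chain and R is not conditioned on — no node blocks this path, so it is active.
Path 4: T → Y ← U ← R → K
  U is a chain here and U is conditioned on, so the path is blocked at U.
Path 5: T → Y ← U → K
  U is a fork here and U is conditioned on, so the path is blocked at U.
Path 6: T → Y ← K
  Y is a collider and Y is conditioned on, which opens it — no node blocks this path, so it is active.
At least one path is unblocked, so d-separation fails.

No — T and K are not d-separated given {L, U, Y}.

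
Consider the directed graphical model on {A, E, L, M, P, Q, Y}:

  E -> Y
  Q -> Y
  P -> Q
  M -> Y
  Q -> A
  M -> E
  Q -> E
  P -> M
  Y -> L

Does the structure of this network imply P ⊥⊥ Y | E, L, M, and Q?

There are 6 undirected paths between P and Y; checking each against the conditioning set {E, L, M, Q}:
  1. P → Q → E → Y — Q:chain[blocks]; E:chain[blocks] ⇒ blocked
  2. P → Q → E ← M → Y — Q:chain[blocks]; E:collider[open]; M:fork[blocks] ⇒ blocked
  3. P → Q → Y — Q:chain[blocks] ⇒ blocked
  4. P → M → E ← Q → Y — M:chain[blocks]; E:collider[open]; Q:fork[blocks] ⇒ blocked
  5. P → M → E → Y — M:chain[blocks]; E:chain[blocks] ⇒ blocked
  6. P → M → Y — M:chain[blocks] ⇒ blocked
All paths are blocked; P ⊥ Y | {E, L, M, Q} holds.

Yes — P and Y are d-separated given {E, L, M, Q}.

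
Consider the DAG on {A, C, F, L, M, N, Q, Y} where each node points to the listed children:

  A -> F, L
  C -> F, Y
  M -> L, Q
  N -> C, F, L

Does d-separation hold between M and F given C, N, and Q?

Yes

Enumerating the 3 paths from M to F and testing each for blocking by {C, N, Q}:
  1. M → L ← N → F — L:collider[blocks]; N:fork[blocks] ⇒ blocked
  2. M → L ← N → C → F — L:collider[blocks]; N:fork[blocks]; C:chain[blocks] ⇒ blocked
  3. M → L ← A → F — L:collider[blocks]; A:fork[open] ⇒ blocked
All paths are blocked; M ⊥ F | {C, N, Q} holds.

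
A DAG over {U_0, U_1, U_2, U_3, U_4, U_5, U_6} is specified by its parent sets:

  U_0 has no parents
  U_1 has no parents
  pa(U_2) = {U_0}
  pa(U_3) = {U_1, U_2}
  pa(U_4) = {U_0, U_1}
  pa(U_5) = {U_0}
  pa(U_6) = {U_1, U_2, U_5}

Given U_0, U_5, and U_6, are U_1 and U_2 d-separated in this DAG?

No

5 paths connect U_1 and U_2; each must be blocked for d-separation to hold:
Path 1: U_1 → U_3 ← U_2
  U_3 is a collider here and neither U_3 nor any of its descendants is conditioned on, so the collider stays closed — the path is blocked at U_3.
Path 2: U_1 → U_6 ← U_5 ← U_0 → U_2
  U_5 is a chain here and U_5 is conditioned on, so the path is blocked at U_5.
Path 3: U_1 → U_6 ← U_2
  U_6 is a collider and U_6 is conditioned on, which opens it — no node blocks this path, so it is active.
Path 4: U_1 → U_4 ← U_0 → U_5 → U_6 ← U_2
  U_4 is a collider here and neither U_4 nor any of its descendants is conditioned on, so the collider stays closed — the path is blocked at U_4.
Path 5: U_1 → U_4 ← U_0 → U_2
  U_4 is a collider here and neither U_4 nor any of its descendants is conditioned on, so the collider stays closed — the path is blocked at U_4.
Because an active path exists, U_1 and U_2 are not d-separated.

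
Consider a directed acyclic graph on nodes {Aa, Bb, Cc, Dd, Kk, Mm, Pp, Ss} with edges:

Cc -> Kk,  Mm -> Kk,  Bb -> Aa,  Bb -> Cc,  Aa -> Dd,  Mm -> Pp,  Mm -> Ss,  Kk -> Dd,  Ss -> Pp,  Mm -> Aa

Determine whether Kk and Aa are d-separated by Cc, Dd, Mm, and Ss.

There are 3 undirected paths between Kk and Aa; checking each against the conditioning set {Cc, Dd, Mm, Ss}:
Path 1: Kk ← Mm → Aa
  Mm is a fork here and Mm is conditioned on, so the path is blocked at Mm.
Path 2: Kk → Dd ← Aa
  Dd is a collider and Dd is conditioned on, which opens it — no node blocks this path, so it is active.
Path 3: Kk ← Cc ← Bb → Aa
  Cc is a chain here and Cc is conditioned on, so the path is blocked at Cc.
At least one path is unblocked, so d-separation fails.

No — Kk and Aa are not d-separated given {Cc, Dd, Mm, Ss}.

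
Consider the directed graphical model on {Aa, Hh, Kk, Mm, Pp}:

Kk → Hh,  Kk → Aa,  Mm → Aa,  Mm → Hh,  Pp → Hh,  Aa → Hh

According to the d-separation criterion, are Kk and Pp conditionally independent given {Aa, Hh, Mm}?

No

Enumerating the 3 paths from Kk to Pp and testing each for blocking by {Aa, Hh, Mm}:
Path 1: Kk → Hh ← Pp
  Hh is a collider and Hh is conditioned on, which opens it — no node blocks this path, so it is active.
Path 2: Kk → Aa → Hh ← Pp
  Aa is a chain here and Aa is conditioned on, so the path is blocked at Aa.
Path 3: Kk → Aa ← Mm → Hh ← Pp
  Mm is a fork here and Mm is conditioned on, so the path is blocked at Mm.
At least one path is unblocked, so d-separation fails.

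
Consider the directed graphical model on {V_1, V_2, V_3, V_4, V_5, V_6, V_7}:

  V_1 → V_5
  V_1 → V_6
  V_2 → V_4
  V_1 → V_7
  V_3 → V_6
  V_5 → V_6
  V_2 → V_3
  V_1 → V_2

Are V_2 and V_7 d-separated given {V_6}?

3 paths connect V_2 and V_7; each must be blocked for d-separation to hold:
Path 1: V_2 ← V_1 → V_7
  V_1 is a fork and V_1 is not conditioned on — no node blocks this path, so it is active.
Path 2: V_2 → V_3 → V_6 ← V_1 → V_7
  V_3 is a chain and V_3 is not conditioned on; V_6 is a collider and V_6 is conditioned on, which opens it; V_1 is a fork and V_1 is not conditioned on — no node blocks this path, so it is active.
Path 3: V_2 → V_3 → V_6 ← V_5 ← V_1 → V_7
  V_3 is a chain and V_3 is not conditioned on; V_6 is a collider and V_6 is conditioned on, which opens it; V_5 is a chain and V_5 is not conditioned on; V_1 is a fork and V_1 is not conditioned on — no node blocks this path, so it is active.
Since the path V_2 ← V_1 → V_7 is active, V_2 and V_7 are not d-separated given {V_6}.

No — V_2 and V_7 are not d-separated given {V_6}.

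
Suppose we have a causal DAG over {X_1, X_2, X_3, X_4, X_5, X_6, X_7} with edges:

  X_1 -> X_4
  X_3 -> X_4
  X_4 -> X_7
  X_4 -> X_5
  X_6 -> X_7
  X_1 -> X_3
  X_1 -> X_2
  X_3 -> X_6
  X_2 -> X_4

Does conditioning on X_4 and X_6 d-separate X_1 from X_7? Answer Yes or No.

Yes

Enumerating the 6 paths from X_1 to X_7 and testing each for blocking by {X_4, X_6}:
  1. X_1 → X_4 → X_7 — X_4:chain[blocks] ⇒ blocked
  2. X_1 → X_4 ← X_3 → X_6 → X_7 — X_4:collider[open]; X_3:fork[open]; X_6:chain[blocks] ⇒ blocked
  3. X_1 → X_2 → X_4 → X_7 — X_2:chain[open]; X_4:chain[blocks] ⇒ blocked
  4. X_1 → X_2 → X_4 ← X_3 → X_6 → X_7 — X_2:chain[open]; X_4:collider[open]; X_3:fork[open]; X_6:chain[blocks] ⇒ blocked
  5. X_1 → X_3 → X_4 → X_7 — X_3:chain[open]; X_4:chain[blocks] ⇒ blocked
  6. X_1 → X_3 → X_6 → X_7 — X_3:chain[open]; X_6:chain[blocks] ⇒ blocked
Since every path is blocked, d-separation holds.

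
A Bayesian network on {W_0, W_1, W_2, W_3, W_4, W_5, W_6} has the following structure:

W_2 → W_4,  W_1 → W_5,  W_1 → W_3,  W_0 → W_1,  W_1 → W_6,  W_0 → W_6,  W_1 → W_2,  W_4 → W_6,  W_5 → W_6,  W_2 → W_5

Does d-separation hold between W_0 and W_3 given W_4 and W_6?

Enumerating the 6 paths from W_0 to W_3 and testing each for blocking by {W_4, W_6}:
  1. W_0 → W_1 → W_3 — W_1:chain[open] ⇒ active
  2. W_0 → W_6 ← W_1 → W_3 — W_6:collider[open]; W_1:fork[open] ⇒ active
  3. W_0 → W_6 ← W_5 ← W_1 → W_3 — W_6:collider[open]; W_5:chain[open]; W_1:fork[open] ⇒ active
  4. W_0 → W_6 ← W_5 ← W_2 ← W_1 → W_3 — W_6:collider[open]; W_5:chain[open]; W_2:chain[open]; W_1:fork[open] ⇒ active
  5. W_0 → W_6 ← W_4 ← W_2 ← W_1 → W_3 — W_6:collider[open]; W_4:chain[blocks]; W_2:chain[open]; W_1:fork[open] ⇒ blocked
  6. W_0 → W_6 ← W_4 ← W_2 → W_5 ← W_1 → W_3 — W_6:collider[open]; W_4:chain[blocks]; W_2:fork[open]; W_5:collider[open]; W_1:fork[open] ⇒ blocked
Since the path W_0 → W_1 → W_3 is active, W_0 and W_3 are not d-separated given {W_4, W_6}.

No — W_0 and W_3 are not d-separated given {W_4, W_6}.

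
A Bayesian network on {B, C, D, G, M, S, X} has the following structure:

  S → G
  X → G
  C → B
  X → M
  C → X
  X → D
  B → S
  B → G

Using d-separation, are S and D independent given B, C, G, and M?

Enumerating the 4 paths from S to D and testing each for blocking by {B, C, G, M}:
Path 1: S → G ← X → D
  G is a collider and G is conditioned on, which opens it; X is a fork and X is not conditioned on — no node blocks this path, so it is active.
Path 2: S → G ← B ← C → X → D
  B is a chain here and B is conditioned on, so the path is blocked at B.
Path 3: S ← B ← C → X → D
  B is a chain here and B is conditioned on, so the path is blocked at B.
Path 4: S ← B → G ← X → D
  B is a fork here and B is conditioned on, so the path is blocked at B.
Because an active path exists, S and D are not d-separated.

No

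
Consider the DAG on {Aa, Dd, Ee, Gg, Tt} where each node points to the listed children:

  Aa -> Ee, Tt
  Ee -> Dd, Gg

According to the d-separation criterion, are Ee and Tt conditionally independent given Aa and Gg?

Yes — Ee and Tt are d-separated given {Aa, Gg}.

Only one path connects Ee and Tt:
  1. Ee ← Aa → Tt — Aa:fork[blocks] ⇒ blocked
Since every path is blocked, d-separation holds.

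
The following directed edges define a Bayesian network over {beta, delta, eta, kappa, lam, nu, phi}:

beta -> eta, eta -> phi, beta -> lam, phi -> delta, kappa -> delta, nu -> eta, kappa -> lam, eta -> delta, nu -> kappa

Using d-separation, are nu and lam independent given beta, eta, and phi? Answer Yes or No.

No — nu and lam are not d-separated given {beta, eta, phi}.

6 paths connect nu and lam; each must be blocked for d-separation to hold:
  1. nu → kappa → delta ← phi ← eta ← beta → lam — kappa:chain[open]; delta:collider[blocks]; phi:chain[blocks]; eta:chain[blocks]; beta:fork[blocks] ⇒ blocked
  2. nu → kappa → delta ← eta ← beta → lam — kappa:chain[open]; delta:collider[blocks]; eta:chain[blocks]; beta:fork[blocks] ⇒ blocked
  3. nu → kappa → lam — kappa:chain[open] ⇒ active
  4. nu → eta → delta ← kappa → lam — eta:chain[blocks]; delta:collider[blocks]; kappa:fork[open] ⇒ blocked
  5. nu → eta ← beta → lam — eta:collider[open]; beta:fork[blocks] ⇒ blocked
  6. nu → eta → phi → delta ← kappa → lam — eta:chain[blocks]; phi:chain[blocks]; delta:collider[blocks]; kappa:fork[open] ⇒ blocked
Because an active path exists, nu and lam are not d-separated.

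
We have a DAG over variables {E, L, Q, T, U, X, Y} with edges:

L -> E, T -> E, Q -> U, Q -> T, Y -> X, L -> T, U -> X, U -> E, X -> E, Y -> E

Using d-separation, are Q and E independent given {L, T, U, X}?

Enumerating the 5 paths from Q to E and testing each for blocking by {L, T, U, X}:
Path 1: Q → U → E
  U is a chain here and U is conditioned on, so the path is blocked at U.
Path 2: Q → U → X → E
  U is a chain here and U is conditioned on, so the path is blocked at U.
Path 3: Q → U → X ← Y → E
  U is a chain here and U is conditioned on, so the path is blocked at U.
Path 4: Q → T → E
  T is a chain here and T is conditioned on, so the path is blocked at T.
Path 5: Q → T ← L → E
  L is a fork here and L is conditioned on, so the path is blocked at L.
Every path is blocked, so Q and E are d-separated given {L, T, U, X}.

Yes — Q and E are d-separated given {L, T, U, X}.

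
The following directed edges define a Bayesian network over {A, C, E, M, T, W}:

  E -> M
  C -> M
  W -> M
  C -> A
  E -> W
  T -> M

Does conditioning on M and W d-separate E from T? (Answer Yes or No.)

We examine all 2 paths between E and T:
Path 1: E → W → M ← T
  W is a chain here and W is conditioned on, so the path is blocked at W.
Path 2: E → M ← T
  M is a collider and M is conditioned on, which opens it — no node blocks this path, so it is active.
At least one path is unblocked, so d-separation fails.

No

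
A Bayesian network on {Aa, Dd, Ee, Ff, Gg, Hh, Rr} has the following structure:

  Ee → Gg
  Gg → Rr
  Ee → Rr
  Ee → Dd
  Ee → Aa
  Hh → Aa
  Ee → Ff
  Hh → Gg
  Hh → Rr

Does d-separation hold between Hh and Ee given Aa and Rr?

No

Enumerating the 5 paths from Hh to Ee and testing each for blocking by {Aa, Rr}:
Path 1: Hh → Aa ← Ee
  Aa is a collider and Aa is conditioned on, which opens it — no node blocks this path, so it is active.
Path 2: Hh → Gg ← Ee
  Gg is a collider and its descendant Rr is conditioned on, which opens it — no node blocks this path, so it is active.
Path 3: Hh → Gg → Rr ← Ee
  Gg is a chain and Gg is not conditioned on; Rr is a collider and Rr is conditioned on, which opens it — no node blocks this path, so it is active.
Path 4: Hh → Rr ← Ee
  Rr is a collider and Rr is conditioned on, which opens it — no node blocks this path, so it is active.
Path 5: Hh → Rr ← Gg ← Ee
  Rr is a collider and Rr is conditioned on, which opens it; Gg is a chain and Gg is not conditioned on — no node blocks this path, so it is active.
At least one path is unblocked, so d-separation fails.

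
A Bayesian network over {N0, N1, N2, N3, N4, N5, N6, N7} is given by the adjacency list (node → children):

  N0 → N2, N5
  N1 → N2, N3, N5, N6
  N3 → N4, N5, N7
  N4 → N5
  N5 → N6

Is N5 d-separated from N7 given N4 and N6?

5 paths connect N5 and N7; each must be blocked for d-separation to hold:
Path 1: N5 ← N4 ← N3 → N7
  N4 is a chain here and N4 is conditioned on, so the path is blocked at N4.
Path 2: N5 → N6 ← N1 → N3 → N7
  N6 is a collider and N6 is conditioned on, which opens it; N1 is a fork and N1 is not conditioned on; N3 is a chain and N3 is not conditioned on — no node blocks this path, so it is active.
Path 3: N5 ← N1 → N3 → N7
  N1 is a fork and N1 is not conditioned on; N3 is a chain and N3 is not conditioned on — no node blocks this path, so it is active.
Path 4: N5 ← N3 → N7
  N3 is a fork and N3 is not conditioned on — no node blocks this path, so it is active.
Path 5: N5 ← N0 → N2 ← N1 → N3 → N7
  N2 is a collider here and neither N2 nor any of its descendants is conditioned on, so the collider stays closed — the path is blocked at N2.
Because an active path exists, N5 and N7 are not d-separated.

No — N5 and N7 are not d-separated given {N4, N6}.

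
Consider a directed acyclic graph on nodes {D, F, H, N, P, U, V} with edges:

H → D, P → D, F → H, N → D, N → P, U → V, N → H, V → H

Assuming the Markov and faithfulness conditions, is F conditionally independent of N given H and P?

There are 3 undirected paths between F and N; checking each against the conditioning set {H, P}:
  1. F → H → D ← P ← N — H:chain[blocks]; D:collider[blocks]; P:chain[blocks] ⇒ blocked
  2. F → H → D ← N — H:chain[blocks]; D:collider[blocks] ⇒ blocked
  3. F → H ← N — H:collider[open] ⇒ active
Because an active path exists, F and N are not d-separated.

No — F and N are not d-separated given {H, P}.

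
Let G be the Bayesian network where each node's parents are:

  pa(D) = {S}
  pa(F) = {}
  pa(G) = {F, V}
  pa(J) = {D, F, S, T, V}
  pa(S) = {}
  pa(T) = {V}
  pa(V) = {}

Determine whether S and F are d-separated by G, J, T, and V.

Enumerating the 6 paths from S to F and testing each for blocking by {G, J, T, V}:
  1. S → J ← V → G ← F — J:collider[open]; V:fork[blocks]; G:collider[open] ⇒ blocked
  2. S → J ← F — J:collider[open] ⇒ active
  3. S → J ← T ← V → G ← F — J:collider[open]; T:chain[blocks]; V:fork[blocks]; G:collider[open] ⇒ blocked
  4. S → D → J ← V → G ← F — D:chain[open]; J:collider[open]; V:fork[blocks]; G:collider[open] ⇒ blocked
  5. S → D → J ← F — D:chain[open]; J:collider[open] ⇒ active
  6. S → D → J ← T ← V → G ← F — D:chain[open]; J:collider[open]; T:chain[blocks]; V:fork[blocks]; G:collider[open] ⇒ blocked
Because an active path exists, S and F are not d-separated.

No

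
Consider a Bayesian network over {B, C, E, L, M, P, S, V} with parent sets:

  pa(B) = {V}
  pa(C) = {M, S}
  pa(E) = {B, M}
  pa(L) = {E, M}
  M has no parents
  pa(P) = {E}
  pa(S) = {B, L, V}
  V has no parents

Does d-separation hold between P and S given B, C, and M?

No

Enumerating the 6 paths from P to S and testing each for blocking by {B, C, M}:
  1. P ← E ← M → C ← S — E:chain[open]; M:fork[blocks]; C:collider[open] ⇒ blocked
  2. P ← E ← M → L → S — E:chain[open]; M:fork[blocks]; L:chain[open] ⇒ blocked
  3. P ← E ← B ← V → S — E:chain[open]; B:chain[blocks]; V:fork[open] ⇒ blocked
  4. P ← E ← B → S — E:chain[open]; B:fork[blocks] ⇒ blocked
  5. P ← E → L ← M → C ← S — E:fork[open]; L:collider[open]; M:fork[blocks]; C:collider[open] ⇒ blocked
  6. P ← E → L → S — E:fork[open]; L:chain[open] ⇒ active
Because an active path exists, P and S are not d-separated.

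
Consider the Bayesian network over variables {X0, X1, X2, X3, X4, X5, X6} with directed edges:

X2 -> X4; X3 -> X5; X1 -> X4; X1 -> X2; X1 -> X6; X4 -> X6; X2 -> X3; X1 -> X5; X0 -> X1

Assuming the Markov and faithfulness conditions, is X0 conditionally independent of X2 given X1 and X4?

Yes

We examine all 4 paths between X0 and X2:
Path 1: X0 → X1 → X6 ← X4 ← X2
  X1 is a chain here and X1 is conditioned on, so the path is blocked at X1.
Path 2: X0 → X1 → X4 ← X2
  X1 is a chain here and X1 is conditioned on, so the path is blocked at X1.
Path 3: X0 → X1 → X2
  X1 is a chain here and X1 is conditioned on, so the path is blocked at X1.
Path 4: X0 → X1 → X5 ← X3 ← X2
  X1 is a chain here and X1 is conditioned on, so the path is blocked at X1.
Every path is blocked, so X0 and X2 are d-separated given {X1, X4}.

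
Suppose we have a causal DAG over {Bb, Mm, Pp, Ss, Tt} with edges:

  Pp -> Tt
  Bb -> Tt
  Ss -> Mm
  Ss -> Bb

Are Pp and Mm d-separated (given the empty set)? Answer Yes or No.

Yes

The only undirected path from Pp to Mm is:
  1. Pp → Tt ← Bb ← Ss → Mm — Tt:collider[blocks]; Bb:chain[open]; Ss:fork[open] ⇒ blocked
Since every path is blocked, d-separation holds.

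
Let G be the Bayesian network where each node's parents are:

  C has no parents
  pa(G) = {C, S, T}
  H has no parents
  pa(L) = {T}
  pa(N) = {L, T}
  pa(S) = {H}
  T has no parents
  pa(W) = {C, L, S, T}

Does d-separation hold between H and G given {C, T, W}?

Enumerating the 5 paths from H to G and testing each for blocking by {C, T, W}:
Path 1: H → S → G
  S is a chain and S is not conditioned on — no node blocks this path, so it is active.
Path 2: H → S → W ← C → G
  C is a fork here and C is conditioned on, so the path is blocked at C.
Path 3: H → S → W ← L → N ← T → G
  N is a collider here and neither N nor any of its descendants is conditioned on, so the collider stays closed — the path is blocked at N.
Path 4: H → S → W ← L ← T → G
  T is a fork here and T is conditioned on, so the path is blocked at T.
Path 5: H → S → W ← T → G
  T is a fork here and T is conditioned on, so the path is blocked at T.
Since the path H → S → G is active, H and G are not d-separated given {C, T, W}.

No — H and G are not d-separated given {C, T, W}.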